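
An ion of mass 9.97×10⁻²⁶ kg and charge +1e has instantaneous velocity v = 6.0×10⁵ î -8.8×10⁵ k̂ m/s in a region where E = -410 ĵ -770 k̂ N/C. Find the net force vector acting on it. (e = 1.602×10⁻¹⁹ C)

Only an electric field acts, so F = qE = (1.602×10⁻¹⁹ C)·(0, -410, -770) = (0, -6.57×10⁻¹⁷, -1.23×10⁻¹⁶) N.

F ≈ (0, -6.57×10⁻¹⁷, -1.23×10⁻¹⁶) N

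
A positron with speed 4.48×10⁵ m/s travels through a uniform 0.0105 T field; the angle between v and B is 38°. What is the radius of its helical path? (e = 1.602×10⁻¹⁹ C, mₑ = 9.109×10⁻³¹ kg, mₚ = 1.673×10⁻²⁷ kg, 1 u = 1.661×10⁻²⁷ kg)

v⊥ = v sinθ = 4.48×10⁵·sin38° ≈ 2.758×10⁵ m/s.
r = m v⊥/(|q|B) = (9.109×10⁻³¹)(2.758×10⁵)/((1.602×10⁻¹⁹)(0.0105)) ≈ 1.49×10⁻⁴ m.

r ≈ 1.49×10⁻⁴ m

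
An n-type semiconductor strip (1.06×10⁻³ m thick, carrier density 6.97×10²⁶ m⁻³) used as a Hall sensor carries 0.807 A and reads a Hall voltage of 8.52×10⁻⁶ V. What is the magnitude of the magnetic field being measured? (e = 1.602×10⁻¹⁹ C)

From V_H = IB/(n e t), B = V_H n e t / I.
B = (8.52×10⁻⁶)(6.97×10²⁶)(1.602×10⁻¹⁹)(1.06×10⁻³)/0.807 ≈ 1.25 T.

B ≈ 1.25 T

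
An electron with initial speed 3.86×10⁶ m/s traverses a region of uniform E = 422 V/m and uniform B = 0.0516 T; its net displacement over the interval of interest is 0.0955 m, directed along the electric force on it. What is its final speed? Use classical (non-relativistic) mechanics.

v_f ≈ 5.39×10⁶ m/s

B does no work; ΔKE = |q|E d.
½mv_f² = ½mv₀² + |q|Ed = ½(9.109×10⁻³¹)(3.86×10⁶)² + (1.602×10⁻¹⁹)(422)(0.0955) ≈ 6.786×10⁻¹⁸ J + 6.456×10⁻¹⁸ J ≈ 1.324×10⁻¹⁷ J.
v_f = √(2·1.324×10⁻¹⁷/9.109×10⁻³¹) ≈ 5.39×10⁶ m/s.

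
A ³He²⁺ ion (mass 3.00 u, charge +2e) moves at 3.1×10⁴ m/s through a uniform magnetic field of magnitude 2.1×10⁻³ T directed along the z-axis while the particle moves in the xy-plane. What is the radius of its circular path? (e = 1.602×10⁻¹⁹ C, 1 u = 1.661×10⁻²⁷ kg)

The magnetic force provides the centripetal force: |q|vB = mv²/r.
r = mv/(|q|B) = (4.983×10⁻²⁷)(3.1×10⁴)/((3.204×10⁻¹⁹)(2.1×10⁻³)) ≈ 0.23 m.

r ≈ 0.23 m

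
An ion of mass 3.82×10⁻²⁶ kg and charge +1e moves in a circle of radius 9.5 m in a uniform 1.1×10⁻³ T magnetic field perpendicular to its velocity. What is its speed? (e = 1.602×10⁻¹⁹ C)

v ≈ 4.4×10⁴ m/s

From |q|vB = mv²/r, v = |q|Br/m.
v = (1.602×10⁻¹⁹)(1.1×10⁻³)(9.5)/3.82×10⁻²⁶ ≈ 4.4×10⁴ m/s.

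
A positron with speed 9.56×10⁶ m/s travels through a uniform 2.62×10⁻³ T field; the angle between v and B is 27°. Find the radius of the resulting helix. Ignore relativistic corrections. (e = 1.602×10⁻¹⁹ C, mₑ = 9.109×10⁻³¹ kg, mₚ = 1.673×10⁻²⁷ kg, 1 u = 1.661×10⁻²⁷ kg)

v⊥ = v sinθ = 9.56×10⁶·sin27° ≈ 4.340×10⁶ m/s.
r = m v⊥/(|q|B) = (9.109×10⁻³¹)(4.340×10⁶)/((1.602×10⁻¹⁹)(2.62×10⁻³)) ≈ 9.42×10⁻³ m.

r ≈ 9.42×10⁻³ m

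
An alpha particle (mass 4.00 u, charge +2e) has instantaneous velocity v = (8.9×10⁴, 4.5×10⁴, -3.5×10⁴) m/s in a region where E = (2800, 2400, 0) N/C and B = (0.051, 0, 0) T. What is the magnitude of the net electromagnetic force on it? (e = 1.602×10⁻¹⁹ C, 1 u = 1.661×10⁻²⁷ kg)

|F| ≈ 1.18×10⁻¹⁵ N

v×B = (0, -1780, -2300) N/C.
E + v×B = (2800, 615, -2300) N/C.
F = q(E + v×B) = (3.204×10⁻¹⁹ C)·(2800, 615, -2300) = (8.97×10⁻¹⁶, 1.97×10⁻¹⁶, -7.35×10⁻¹⁶) N.
|F| = 1.18×10⁻¹⁵ N.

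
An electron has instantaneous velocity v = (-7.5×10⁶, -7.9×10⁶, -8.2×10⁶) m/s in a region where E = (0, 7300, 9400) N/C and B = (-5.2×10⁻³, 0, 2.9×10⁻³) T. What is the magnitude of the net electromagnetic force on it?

v×B = (-2.29×10⁴, 6.44×10⁴, -4.11×10⁴) N/C.
E + v×B = (-2.29×10⁴, 7.17×10⁴, -3.17×10⁴) N/C.
F = q(E + v×B) = (−1.602×10⁻¹⁹ C)·(-2.29×10⁴, 7.17×10⁴, -3.17×10⁴) = (3.67×10⁻¹⁵, -1.15×10⁻¹⁴, 5.08×10⁻¹⁵) N.
|F| = 1.31×10⁻¹⁴ N.

|F| ≈ 1.31×10⁻¹⁴ N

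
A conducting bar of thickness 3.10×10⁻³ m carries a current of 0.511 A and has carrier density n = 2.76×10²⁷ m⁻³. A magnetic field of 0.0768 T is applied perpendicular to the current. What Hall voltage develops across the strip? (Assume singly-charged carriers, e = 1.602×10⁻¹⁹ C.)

V_H ≈ 2.86×10⁻⁸ V

V_H = IB/(n e t).
V_H = (0.511)(0.0768)/((2.76×10²⁷)(1.602×10⁻¹⁹)(3.10×10⁻³)) ≈ 2.86×10⁻⁸ V.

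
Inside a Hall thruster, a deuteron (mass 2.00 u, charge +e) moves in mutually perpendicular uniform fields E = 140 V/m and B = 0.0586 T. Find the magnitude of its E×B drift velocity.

v_d ≈ 2390 m/s

The E×B drift speed is v_d = E/B.
v_d = 140/0.0586 = 2390 m/s.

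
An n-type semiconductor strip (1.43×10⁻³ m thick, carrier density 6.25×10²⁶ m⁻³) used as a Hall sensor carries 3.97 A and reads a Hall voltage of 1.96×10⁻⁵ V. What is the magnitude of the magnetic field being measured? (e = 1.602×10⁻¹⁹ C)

B ≈ 0.707 T

From V_H = IB/(n e t), B = V_H n e t / I.
B = (1.96×10⁻⁵)(6.25×10²⁶)(1.602×10⁻¹⁹)(1.43×10⁻³)/3.97 ≈ 0.707 T.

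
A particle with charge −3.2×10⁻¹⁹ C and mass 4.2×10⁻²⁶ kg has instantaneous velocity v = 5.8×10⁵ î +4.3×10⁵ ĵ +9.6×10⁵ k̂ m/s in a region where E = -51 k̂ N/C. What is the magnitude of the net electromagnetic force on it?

Only an electric field acts, so F = qE = (−3.2×10⁻¹⁹ C)·(0, 0, -51.0) = (0, 0, 1.63×10⁻¹⁷) N.
|F| = 1.63×10⁻¹⁷ N.

|F| ≈ 1.63×10⁻¹⁷ N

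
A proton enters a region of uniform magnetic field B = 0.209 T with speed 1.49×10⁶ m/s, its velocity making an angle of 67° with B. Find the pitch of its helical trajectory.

p ≈ 0.183 m

v∥ = v cosθ = 1.49×10⁶·cos67° ≈ 5.822×10⁵ m/s.
T = 2πm/(|q|B) = 2π(1.673×10⁻²⁷)/((1.602×10⁻¹⁹)(0.209)) ≈ 3.140×10⁻⁷ s.
pitch = v∥ T = (5.822×10⁵)(3.140×10⁻⁷) ≈ 0.183 m.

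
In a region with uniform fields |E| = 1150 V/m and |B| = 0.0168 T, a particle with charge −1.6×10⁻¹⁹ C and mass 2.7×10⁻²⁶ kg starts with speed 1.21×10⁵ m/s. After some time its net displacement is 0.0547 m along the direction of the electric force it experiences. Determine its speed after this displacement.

B does no work; ΔKE = |q|E d.
½mv_f² = ½mv₀² + |q|Ed = ½(2.7×10⁻²⁶)(1.21×10⁵)² + (1.6×10⁻¹⁹)(1150)(0.0547) ≈ 1.977×10⁻¹⁶ J + 1.006×10⁻¹⁷ J ≈ 2.077×10⁻¹⁶ J.
v_f = √(2·2.077×10⁻¹⁶/2.7×10⁻²⁶) ≈ 1.24×10⁵ m/s.

v_f ≈ 1.24×10⁵ m/s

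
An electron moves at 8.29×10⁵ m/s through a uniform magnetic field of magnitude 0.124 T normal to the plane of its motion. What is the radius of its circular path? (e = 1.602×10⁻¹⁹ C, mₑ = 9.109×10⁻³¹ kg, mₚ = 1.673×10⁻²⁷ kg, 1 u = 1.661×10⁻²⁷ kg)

The magnetic force provides the centripetal force: |q|vB = mv²/r.
r = mv/(|q|B) = (9.109×10⁻³¹)(8.29×10⁵)/((1.602×10⁻¹⁹)(0.124)) ≈ 3.80×10⁻⁵ m.

r ≈ 3.80×10⁻⁵ m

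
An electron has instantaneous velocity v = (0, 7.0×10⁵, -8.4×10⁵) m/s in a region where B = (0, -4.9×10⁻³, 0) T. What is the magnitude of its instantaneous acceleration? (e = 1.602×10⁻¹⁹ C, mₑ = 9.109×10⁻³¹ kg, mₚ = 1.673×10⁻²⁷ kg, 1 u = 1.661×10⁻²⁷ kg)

|a| ≈ 7.24×10¹⁴ m/s²

v×B = (-4120, 0, 0) N/C.
F = q v×B = (−1.602×10⁻¹⁹ C)·(-4120, 0, 0) = (6.59×10⁻¹⁶, 0, 0) N.
|a| = |F|/m = 6.594×10⁻¹⁶/9.109×10⁻³¹ ≈ 7.24×10¹⁴ m/s².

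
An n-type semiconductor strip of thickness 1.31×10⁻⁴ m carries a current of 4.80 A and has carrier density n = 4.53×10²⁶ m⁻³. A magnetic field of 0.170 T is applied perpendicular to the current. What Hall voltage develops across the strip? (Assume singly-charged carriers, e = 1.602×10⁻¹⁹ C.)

V_H ≈ 8.58×10⁻⁵ V

V_H = IB/(n e t).
V_H = (4.80)(0.170)/((4.53×10²⁶)(1.602×10⁻¹⁹)(1.31×10⁻⁴)) ≈ 8.58×10⁻⁵ V.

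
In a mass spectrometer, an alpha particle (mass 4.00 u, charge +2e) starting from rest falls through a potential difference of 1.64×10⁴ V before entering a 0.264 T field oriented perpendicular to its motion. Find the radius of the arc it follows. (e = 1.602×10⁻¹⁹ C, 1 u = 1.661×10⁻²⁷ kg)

Acceleration: |q|V = ½mv² ⇒ v = √(2|q|V/m) = √(2·3.204×10⁻¹⁹·1.64×10⁴/6.644×10⁻²⁷) ≈ 1.258×10⁶ m/s.
In the field: r = mv/(|q|B) = (6.644×10⁻²⁷)(1.258×10⁶)/((3.204×10⁻¹⁹)(0.264)) ≈ 0.0988 m.

r ≈ 0.0988 m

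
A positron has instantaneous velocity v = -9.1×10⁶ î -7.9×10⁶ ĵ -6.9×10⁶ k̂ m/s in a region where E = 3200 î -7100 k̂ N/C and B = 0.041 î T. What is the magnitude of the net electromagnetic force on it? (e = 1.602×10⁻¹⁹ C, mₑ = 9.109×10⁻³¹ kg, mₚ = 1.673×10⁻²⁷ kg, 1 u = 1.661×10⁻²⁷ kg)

|F| ≈ 6.80×10⁻¹⁴ N

v×B = (0, -2.83×10⁵, 3.24×10⁵) N/C.
E + v×B = (3200, -2.83×10⁵, 3.17×10⁵) N/C.
F = q(E + v×B) = (1.602×10⁻¹⁹ C)·(3200, -2.83×10⁵, 3.17×10⁵) = (5.13×10⁻¹⁶, -4.53×10⁻¹⁴, 5.08×10⁻¹⁴) N.
|F| = 6.80×10⁻¹⁴ N.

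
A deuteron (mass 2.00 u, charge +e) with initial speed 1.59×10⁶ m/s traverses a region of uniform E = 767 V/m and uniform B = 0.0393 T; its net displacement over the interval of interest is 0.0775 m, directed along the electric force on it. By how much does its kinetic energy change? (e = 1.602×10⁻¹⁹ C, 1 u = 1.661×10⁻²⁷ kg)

The magnetic force is always ⟂ v and does no work; only the electric force changes KE.
ΔKE = F_E · d = |q|E d = (1.602×10⁻¹⁹)(767)(0.0775) ≈ 9.52×10⁻¹⁸ J.

ΔKE ≈ 9.52×10⁻¹⁸ J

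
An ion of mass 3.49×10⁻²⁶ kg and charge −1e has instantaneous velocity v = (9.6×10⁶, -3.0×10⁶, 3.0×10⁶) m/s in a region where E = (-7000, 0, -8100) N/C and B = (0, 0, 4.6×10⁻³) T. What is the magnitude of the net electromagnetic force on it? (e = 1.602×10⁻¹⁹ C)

v×B = (-1.38×10⁴, -4.42×10⁴, 0) N/C.
E + v×B = (-2.08×10⁴, -4.42×10⁴, -8100) N/C.
F = q(E + v×B) = (−1.602×10⁻¹⁹ C)·(-2.08×10⁴, -4.42×10⁴, -8100) = (3.33×10⁻¹⁵, 7.07×10⁻¹⁵, 1.30×10⁻¹⁵) N.
|F| = 7.93×10⁻¹⁵ N.

|F| ≈ 7.93×10⁻¹⁵ N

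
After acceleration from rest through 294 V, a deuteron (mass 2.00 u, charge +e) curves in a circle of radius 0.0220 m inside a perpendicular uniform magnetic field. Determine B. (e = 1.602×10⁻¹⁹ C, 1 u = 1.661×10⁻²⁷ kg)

v = √(2|q|V/m) = √(2·1.602×10⁻¹⁹·294/3.322×10⁻²⁷) ≈ 1.684×10⁵ m/s.
B = mv/(|q|r) = (3.322×10⁻²⁷)(1.684×10⁵)/((1.602×10⁻¹⁹)(0.0220)) ≈ 0.159 T.

B ≈ 0.159 T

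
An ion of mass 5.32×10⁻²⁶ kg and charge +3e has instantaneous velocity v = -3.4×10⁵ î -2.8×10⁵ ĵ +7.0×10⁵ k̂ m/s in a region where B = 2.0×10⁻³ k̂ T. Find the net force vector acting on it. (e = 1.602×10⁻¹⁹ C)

F ≈ (-2.69×10⁻¹⁶, 3.27×10⁻¹⁶, 0) N

v×B = (-560, 680, 0) N/C.
F = q v×B = (4.806×10⁻¹⁹ C)·(-560, 680, 0) = (-2.69×10⁻¹⁶, 3.27×10⁻¹⁶, 0) N.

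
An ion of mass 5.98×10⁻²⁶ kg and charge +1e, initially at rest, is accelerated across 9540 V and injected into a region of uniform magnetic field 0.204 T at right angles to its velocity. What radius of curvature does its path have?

Acceleration: |q|V = ½mv² ⇒ v = √(2|q|V/m) = √(2·1.602×10⁻¹⁹·9540/5.98×10⁻²⁶) ≈ 2.261×10⁵ m/s.
In the field: r = mv/(|q|B) = (5.98×10⁻²⁶)(2.261×10⁵)/((1.602×10⁻¹⁹)(0.204)) ≈ 0.414 m.

r ≈ 0.414 m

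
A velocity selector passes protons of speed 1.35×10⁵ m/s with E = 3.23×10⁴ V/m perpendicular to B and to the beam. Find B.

B = 0.239 T

Balance of forces in the selector: qE = qvB ⇒ B = E/v.
B = 3.23×10⁴/1.35×10⁵ = 0.239 T.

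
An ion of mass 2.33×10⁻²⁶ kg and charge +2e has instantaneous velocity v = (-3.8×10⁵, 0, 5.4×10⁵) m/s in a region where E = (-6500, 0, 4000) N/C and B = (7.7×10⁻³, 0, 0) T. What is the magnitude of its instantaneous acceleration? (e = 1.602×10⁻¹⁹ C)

v×B = (0, 4160, 0) N/C.
E + v×B = (-6500, 4160, 4000) N/C.
F = q(E + v×B) = (3.204×10⁻¹⁹ C)·(-6500, 4160, 4000) = (-2.08×10⁻¹⁵, 1.33×10⁻¹⁵, 1.28×10⁻¹⁵) N.
|a| = |F|/m = 2.785×10⁻¹⁵/2.33×10⁻²⁶ ≈ 1.20×10¹¹ m/s².

|a| ≈ 1.20×10¹¹ m/s²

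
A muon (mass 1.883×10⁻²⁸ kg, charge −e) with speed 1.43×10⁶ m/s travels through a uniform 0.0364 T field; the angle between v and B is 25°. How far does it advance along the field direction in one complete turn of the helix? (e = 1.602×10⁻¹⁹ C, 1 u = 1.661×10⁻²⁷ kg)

v∥ = v cosθ = 1.43×10⁶·cos25° ≈ 1.296×10⁶ m/s.
T = 2πm/(|q|B) = 2π(1.883×10⁻²⁸)/((1.602×10⁻¹⁹)(0.0364)) ≈ 2.029×10⁻⁷ s.
pitch = v∥ T = (1.296×10⁶)(2.029×10⁻⁷) ≈ 0.263 m.

p ≈ 0.263 m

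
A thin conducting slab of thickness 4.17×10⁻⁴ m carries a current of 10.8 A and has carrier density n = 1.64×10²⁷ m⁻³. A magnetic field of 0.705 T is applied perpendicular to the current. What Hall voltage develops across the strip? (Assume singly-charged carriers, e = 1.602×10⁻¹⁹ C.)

V_H = IB/(n e t).
V_H = (10.8)(0.705)/((1.64×10²⁷)(1.602×10⁻¹⁹)(4.17×10⁻⁴)) ≈ 6.95×10⁻⁵ V.

V_H ≈ 6.95×10⁻⁵ V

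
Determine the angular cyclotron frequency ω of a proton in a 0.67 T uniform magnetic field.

ω = |q|B/m.
ω = (1.602×10⁻¹⁹)(0.67)/1.673×10⁻²⁷ ≈ 6.4×10⁷ rad/s.

ω ≈ 6.4×10⁷ rad/s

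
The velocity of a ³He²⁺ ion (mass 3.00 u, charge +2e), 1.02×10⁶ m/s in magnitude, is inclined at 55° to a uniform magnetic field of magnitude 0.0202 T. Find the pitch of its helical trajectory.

v∥ = v cosθ = 1.02×10⁶·cos55° ≈ 5.850×10⁵ m/s.
T = 2πm/(|q|B) = 2π(4.983×10⁻²⁷)/((3.204×10⁻¹⁹)(0.0202)) ≈ 4.838×10⁻⁶ s.
pitch = v∥ T = (5.850×10⁵)(4.838×10⁻⁶) ≈ 2.83 m.

p ≈ 2.83 m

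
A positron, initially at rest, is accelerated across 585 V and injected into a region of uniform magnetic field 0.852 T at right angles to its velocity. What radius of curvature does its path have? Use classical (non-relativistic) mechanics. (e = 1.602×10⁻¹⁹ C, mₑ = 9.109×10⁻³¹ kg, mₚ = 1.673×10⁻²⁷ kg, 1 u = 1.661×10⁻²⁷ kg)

Acceleration: |q|V = ½mv² ⇒ v = √(2|q|V/m) = √(2·1.602×10⁻¹⁹·585/9.109×10⁻³¹) ≈ 1.434×10⁷ m/s.
In the field: r = mv/(|q|B) = (9.109×10⁻³¹)(1.434×10⁷)/((1.602×10⁻¹⁹)(0.852)) ≈ 9.57×10⁻⁵ m.

r ≈ 9.57×10⁻⁵ m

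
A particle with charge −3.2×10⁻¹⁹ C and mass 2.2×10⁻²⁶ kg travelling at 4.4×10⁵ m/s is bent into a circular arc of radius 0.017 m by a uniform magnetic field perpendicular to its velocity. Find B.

B ≈ 1.8 T

From |q|vB = mv²/r, B = mv/(|q|r).
B = (2.2×10⁻²⁶)(4.4×10⁵)/((3.2×10⁻¹⁹)(0.017)) ≈ 1.8 T.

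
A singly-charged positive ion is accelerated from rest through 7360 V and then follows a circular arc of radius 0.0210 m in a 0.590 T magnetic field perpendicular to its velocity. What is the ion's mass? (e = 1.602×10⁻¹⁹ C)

Combine |q|V = ½mv² and r = mv/(|q|B): eliminate v to get m = qB²r²/(2V).
m = (1.602×10⁻¹⁹)(0.590)²(0.0210)²/(2·7360) ≈ 1.67×10⁻²⁷ kg.

m ≈ 1.67×10⁻²⁷ kg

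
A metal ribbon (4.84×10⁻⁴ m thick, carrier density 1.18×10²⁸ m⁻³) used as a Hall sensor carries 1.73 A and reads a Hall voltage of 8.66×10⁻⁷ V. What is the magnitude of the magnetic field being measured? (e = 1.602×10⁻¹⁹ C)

B ≈ 0.458 T

From V_H = IB/(n e t), B = V_H n e t / I.
B = (8.66×10⁻⁷)(1.18×10²⁸)(1.602×10⁻¹⁹)(4.84×10⁻⁴)/1.73 ≈ 0.458 T.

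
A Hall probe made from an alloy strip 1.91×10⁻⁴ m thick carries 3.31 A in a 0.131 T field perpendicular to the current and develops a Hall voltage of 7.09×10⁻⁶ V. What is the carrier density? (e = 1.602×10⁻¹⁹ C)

From V_H = IB/(n e t), n = IB/(V_H e t).
n = (3.31)(0.131)/((7.09×10⁻⁶)(1.602×10⁻¹⁹)(1.91×10⁻⁴)) ≈ 2.00×10²⁷ m⁻³.

n ≈ 2.00×10²⁷ m⁻³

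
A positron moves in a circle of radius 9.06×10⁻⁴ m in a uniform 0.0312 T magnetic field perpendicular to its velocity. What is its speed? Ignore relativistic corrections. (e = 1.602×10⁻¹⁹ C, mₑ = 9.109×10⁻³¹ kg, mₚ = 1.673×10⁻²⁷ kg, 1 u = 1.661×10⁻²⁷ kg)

From |q|vB = mv²/r, v = |q|Br/m.
v = (1.602×10⁻¹⁹)(0.0312)(9.06×10⁻⁴)/9.109×10⁻³¹ ≈ 4.97×10⁶ m/s.

v ≈ 4.97×10⁶ m/s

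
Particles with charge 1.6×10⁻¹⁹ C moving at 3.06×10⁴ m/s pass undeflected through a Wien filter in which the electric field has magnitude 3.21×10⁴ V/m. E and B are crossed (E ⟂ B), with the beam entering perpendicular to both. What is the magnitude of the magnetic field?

Balance of forces in the selector: qE = qvB ⇒ B = E/v.
B = 3.21×10⁴/3.06×10⁴ = 1.05 T.

B = 1.05 T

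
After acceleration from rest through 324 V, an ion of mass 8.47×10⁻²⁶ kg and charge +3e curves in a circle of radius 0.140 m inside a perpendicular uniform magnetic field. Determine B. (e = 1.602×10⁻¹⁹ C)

v = √(2|q|V/m) = √(2·4.806×10⁻¹⁹·324/8.47×10⁻²⁶) ≈ 6.064×10⁴ m/s.
B = mv/(|q|r) = (8.47×10⁻²⁶)(6.064×10⁴)/((4.806×10⁻¹⁹)(0.140)) ≈ 0.0763 T.

B ≈ 0.0763 T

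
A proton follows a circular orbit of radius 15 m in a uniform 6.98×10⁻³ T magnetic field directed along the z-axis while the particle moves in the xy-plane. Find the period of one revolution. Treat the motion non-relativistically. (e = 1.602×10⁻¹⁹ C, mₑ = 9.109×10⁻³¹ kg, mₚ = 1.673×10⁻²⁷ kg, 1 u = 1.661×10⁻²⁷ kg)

The cyclotron period depends only on m, q, B: T = 2πm/(|q|B).
T = 2π(1.673×10⁻²⁷)/((1.602×10⁻¹⁹)(6.98×10⁻³)) ≈ 9.40×10⁻⁶ s.

T ≈ 9.40×10⁻⁶ s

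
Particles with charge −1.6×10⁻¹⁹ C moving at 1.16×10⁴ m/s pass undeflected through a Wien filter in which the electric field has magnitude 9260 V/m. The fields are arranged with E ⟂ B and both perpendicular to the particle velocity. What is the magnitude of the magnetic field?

Balance of forces in the selector: qE = qvB ⇒ B = E/v.
B = 9260/1.16×10⁴ = 0.798 T.

B = 0.798 T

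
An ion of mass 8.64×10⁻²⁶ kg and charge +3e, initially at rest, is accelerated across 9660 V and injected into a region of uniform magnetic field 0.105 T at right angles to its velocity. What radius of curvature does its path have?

r ≈ 0.561 m

Acceleration: |q|V = ½mv² ⇒ v = √(2|q|V/m) = √(2·4.806×10⁻¹⁹·9660/8.64×10⁻²⁶) ≈ 3.278×10⁵ m/s.
In the field: r = mv/(|q|B) = (8.64×10⁻²⁶)(3.278×10⁵)/((4.806×10⁻¹⁹)(0.105)) ≈ 0.561 m.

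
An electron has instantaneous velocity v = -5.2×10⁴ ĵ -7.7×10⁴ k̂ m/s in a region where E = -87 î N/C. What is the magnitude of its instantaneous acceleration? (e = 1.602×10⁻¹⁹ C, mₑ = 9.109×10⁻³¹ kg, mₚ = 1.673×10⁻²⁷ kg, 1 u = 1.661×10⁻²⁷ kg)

|a| ≈ 1.53×10¹³ m/s²

Only an electric field acts, so F = qE = (−1.602×10⁻¹⁹ C)·(-87.0, 0, 0) = (1.39×10⁻¹⁷, 0, 0) N.
|a| = |F|/m = 1.394×10⁻¹⁷/9.109×10⁻³¹ ≈ 1.53×10¹³ m/s².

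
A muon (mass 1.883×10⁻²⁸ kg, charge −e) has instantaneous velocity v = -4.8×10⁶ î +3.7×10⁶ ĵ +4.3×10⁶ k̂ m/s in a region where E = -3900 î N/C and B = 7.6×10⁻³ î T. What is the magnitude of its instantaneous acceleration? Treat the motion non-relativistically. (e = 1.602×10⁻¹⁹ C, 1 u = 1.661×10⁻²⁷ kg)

|a| ≈ 3.68×10¹³ m/s²

v×B = (0, 3.27×10⁴, -2.81×10⁴) N/C.
E + v×B = (-3900, 3.27×10⁴, -2.81×10⁴) N/C.
F = q(E + v×B) = (−1.602×10⁻¹⁹ C)·(-3900, 3.27×10⁴, -2.81×10⁴) = (6.25×10⁻¹⁶, -5.24×10⁻¹⁵, 4.50×10⁻¹⁵) N.
|a| = |F|/m = 6.935×10⁻¹⁵/1.883×10⁻²⁸ ≈ 3.68×10¹³ m/s².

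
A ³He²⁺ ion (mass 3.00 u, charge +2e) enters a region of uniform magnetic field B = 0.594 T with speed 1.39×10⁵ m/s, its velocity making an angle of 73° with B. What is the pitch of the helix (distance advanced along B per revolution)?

v∥ = v cosθ = 1.39×10⁵·cos73° ≈ 4.064×10⁴ m/s.
T = 2πm/(|q|B) = 2π(4.983×10⁻²⁷)/((3.204×10⁻¹⁹)(0.594)) ≈ 1.645×10⁻⁷ s.
pitch = v∥ T = (4.064×10⁴)(1.645×10⁻⁷) ≈ 6.69×10⁻³ m.

p ≈ 6.69×10⁻³ m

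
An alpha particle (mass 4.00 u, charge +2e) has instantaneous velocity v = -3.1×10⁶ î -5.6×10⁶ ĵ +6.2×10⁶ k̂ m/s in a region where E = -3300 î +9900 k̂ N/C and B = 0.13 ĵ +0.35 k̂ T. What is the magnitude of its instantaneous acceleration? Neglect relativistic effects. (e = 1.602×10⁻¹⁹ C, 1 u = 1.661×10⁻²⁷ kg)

v×B = (-2.77×10⁶, 1.08×10⁶, -4.03×10⁵) N/C.
E + v×B = (-2.77×10⁶, 1.08×10⁶, -3.93×10⁵) N/C.
F = q(E + v×B) = (3.204×10⁻¹⁹ C)·(-2.77×10⁶, 1.08×10⁶, -3.93×10⁵) = (-8.87×10⁻¹³, 3.48×10⁻¹³, -1.26×10⁻¹³) N.
|a| = |F|/m = 9.612×10⁻¹³/6.644×10⁻²⁷ ≈ 1.45×10¹⁴ m/s².

|a| ≈ 1.45×10¹⁴ m/s²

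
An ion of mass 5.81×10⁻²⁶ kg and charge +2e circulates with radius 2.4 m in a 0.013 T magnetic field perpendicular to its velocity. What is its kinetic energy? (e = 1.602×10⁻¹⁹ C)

v = |q|Br/m, then KE = ½mv² = (qBr)²/(2m).
v = (3.204×10⁻¹⁹)(0.013)(2.4)/5.81×10⁻²⁶ ≈ 1.721×10⁵ m/s.
KE = ½(5.81×10⁻²⁶)(1.721×10⁵)² ≈ 8.6×10⁻¹⁶ J.

KE ≈ 8.6×10⁻¹⁶ J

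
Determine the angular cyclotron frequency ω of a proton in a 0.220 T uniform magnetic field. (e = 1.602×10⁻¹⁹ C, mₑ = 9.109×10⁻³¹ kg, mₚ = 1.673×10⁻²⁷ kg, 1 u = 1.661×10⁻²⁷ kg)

ω ≈ 2.11×10⁷ rad/s

ω = |q|B/m.
ω = (1.602×10⁻¹⁹)(0.220)/1.673×10⁻²⁷ ≈ 2.11×10⁷ rad/s.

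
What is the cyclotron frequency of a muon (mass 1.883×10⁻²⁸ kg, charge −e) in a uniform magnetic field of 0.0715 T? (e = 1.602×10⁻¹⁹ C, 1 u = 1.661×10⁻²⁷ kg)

f ≈ 9.68×10⁶ Hz

f = |q|B/(2πm).
f = (1.602×10⁻¹⁹)(0.0715)/(2π·1.883×10⁻²⁸) ≈ 9.68×10⁶ Hz.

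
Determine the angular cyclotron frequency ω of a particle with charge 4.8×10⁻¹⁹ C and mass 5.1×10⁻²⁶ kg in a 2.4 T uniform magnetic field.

ω ≈ 2.3×10⁷ rad/s

ω = |q|B/m.
ω = (4.8×10⁻¹⁹)(2.4)/5.1×10⁻²⁶ ≈ 2.3×10⁷ rad/s.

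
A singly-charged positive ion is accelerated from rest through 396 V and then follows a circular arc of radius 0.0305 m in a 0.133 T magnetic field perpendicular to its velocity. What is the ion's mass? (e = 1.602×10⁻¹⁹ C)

Combine |q|V = ½mv² and r = mv/(|q|B): eliminate v to get m = qB²r²/(2V).
m = (1.602×10⁻¹⁹)(0.133)²(0.0305)²/(2·396) ≈ 3.33×10⁻²⁷ kg.

m ≈ 3.33×10⁻²⁷ kg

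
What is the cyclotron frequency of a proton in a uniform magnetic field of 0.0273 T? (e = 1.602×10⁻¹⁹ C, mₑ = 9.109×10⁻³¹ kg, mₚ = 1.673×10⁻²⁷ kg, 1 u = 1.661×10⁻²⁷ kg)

f = |q|B/(2πm).
f = (1.602×10⁻¹⁹)(0.0273)/(2π·1.673×10⁻²⁷) ≈ 4.16×10⁵ Hz.

f ≈ 4.16×10⁵ Hz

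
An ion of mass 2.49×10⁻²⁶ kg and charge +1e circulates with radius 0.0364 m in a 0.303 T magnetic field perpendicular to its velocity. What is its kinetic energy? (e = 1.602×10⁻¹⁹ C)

v = |q|Br/m, then KE = ½mv² = (qBr)²/(2m).
v = (1.602×10⁻¹⁹)(0.303)(0.0364)/2.49×10⁻²⁶ ≈ 7.096×10⁴ m/s.
KE = ½(2.49×10⁻²⁶)(7.096×10⁴)² ≈ 6.27×10⁻¹⁷ J = 391 eV.

KE ≈ 391 eV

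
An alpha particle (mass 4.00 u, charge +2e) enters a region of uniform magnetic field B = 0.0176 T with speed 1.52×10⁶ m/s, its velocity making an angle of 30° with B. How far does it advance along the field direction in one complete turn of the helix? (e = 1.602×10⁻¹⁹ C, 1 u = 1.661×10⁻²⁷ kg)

v∥ = v cosθ = 1.52×10⁶·cos30° ≈ 1.316×10⁶ m/s.
T = 2πm/(|q|B) = 2π(6.644×10⁻²⁷)/((3.204×10⁻¹⁹)(0.0176)) ≈ 7.403×10⁻⁶ s.
pitch = v∥ T = (1.316×10⁶)(7.403×10⁻⁶) ≈ 9.74 m.

p ≈ 9.74 m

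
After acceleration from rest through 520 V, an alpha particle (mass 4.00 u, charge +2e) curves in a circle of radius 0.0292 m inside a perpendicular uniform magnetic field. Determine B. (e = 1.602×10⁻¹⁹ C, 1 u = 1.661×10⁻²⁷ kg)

B ≈ 0.159 T

v = √(2|q|V/m) = √(2·3.204×10⁻¹⁹·520/6.644×10⁻²⁷) ≈ 2.239×10⁵ m/s.
B = mv/(|q|r) = (6.644×10⁻²⁷)(2.239×10⁵)/((3.204×10⁻¹⁹)(0.0292)) ≈ 0.159 T.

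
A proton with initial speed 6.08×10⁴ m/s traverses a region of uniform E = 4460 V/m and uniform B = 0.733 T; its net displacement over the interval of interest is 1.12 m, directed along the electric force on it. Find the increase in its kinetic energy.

The magnetic force is always ⟂ v and does no work; only the electric force changes KE.
ΔKE = F_E · d = |q|E d = (1.602×10⁻¹⁹)(4460)(1.12) ≈ 8.00×10⁻¹⁶ J.

ΔKE ≈ 8.00×10⁻¹⁶ J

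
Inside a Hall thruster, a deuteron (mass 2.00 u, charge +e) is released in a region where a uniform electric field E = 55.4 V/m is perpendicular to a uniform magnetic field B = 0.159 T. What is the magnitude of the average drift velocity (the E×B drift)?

In crossed fields the guiding centre drifts at v_d = |E×B|/B² = E/B, independent of charge and mass.
v_d = 55.4/0.159 = 348 m/s.

v_d ≈ 348 m/s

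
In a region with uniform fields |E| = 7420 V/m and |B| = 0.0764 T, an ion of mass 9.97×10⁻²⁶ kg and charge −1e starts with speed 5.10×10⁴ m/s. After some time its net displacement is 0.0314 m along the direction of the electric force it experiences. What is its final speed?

B does no work; ΔKE = |q|E d.
½mv_f² = ½mv₀² + |q|Ed = ½(9.97×10⁻²⁶)(5.10×10⁴)² + (1.602×10⁻¹⁹)(7420)(0.0314) ≈ 1.297×10⁻¹⁶ J + 3.732×10⁻¹⁷ J ≈ 1.670×10⁻¹⁶ J.
v_f = √(2·1.670×10⁻¹⁶/9.97×10⁻²⁶) ≈ 5.79×10⁴ m/s.

v_f ≈ 5.79×10⁴ m/s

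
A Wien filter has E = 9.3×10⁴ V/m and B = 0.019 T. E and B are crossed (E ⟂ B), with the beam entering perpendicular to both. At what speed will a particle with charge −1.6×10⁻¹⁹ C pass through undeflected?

v = 4.9×10⁶ m/s

Zero net Lorentz force requires |qE| = |q v×B|, i.e. E = vB.
v = E/B = 9.3×10⁴/0.019 = 4.9×10⁶ m/s.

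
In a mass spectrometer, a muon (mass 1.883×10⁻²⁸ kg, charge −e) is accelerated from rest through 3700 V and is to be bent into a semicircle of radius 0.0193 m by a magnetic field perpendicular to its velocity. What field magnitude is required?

B ≈ 0.153 T

v = √(2|q|V/m) = √(2·1.602×10⁻¹⁹·3700/1.883×10⁻²⁸) ≈ 2.509×10⁶ m/s.
B = mv/(|q|r) = (1.883×10⁻²⁸)(2.509×10⁶)/((1.602×10⁻¹⁹)(0.0193)) ≈ 0.153 T.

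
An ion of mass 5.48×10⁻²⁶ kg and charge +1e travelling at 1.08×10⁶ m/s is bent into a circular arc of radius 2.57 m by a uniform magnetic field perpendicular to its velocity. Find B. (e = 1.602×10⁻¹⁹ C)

From |q|vB = mv²/r, B = mv/(|q|r).
B = (5.48×10⁻²⁶)(1.08×10⁶)/((1.602×10⁻¹⁹)(2.57)) ≈ 0.144 T.

B ≈ 0.144 T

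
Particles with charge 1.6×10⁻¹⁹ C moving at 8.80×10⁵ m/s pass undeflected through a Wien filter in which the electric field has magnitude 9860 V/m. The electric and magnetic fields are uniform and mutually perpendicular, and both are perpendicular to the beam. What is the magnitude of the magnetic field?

B = 0.0112 T

Balance of forces in the selector: qE = qvB ⇒ B = E/v.
B = 9860/8.80×10⁵ = 0.0112 T.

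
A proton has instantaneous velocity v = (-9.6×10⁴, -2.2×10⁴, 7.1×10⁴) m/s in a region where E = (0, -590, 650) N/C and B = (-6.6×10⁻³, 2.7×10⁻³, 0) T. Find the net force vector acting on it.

v×B = (-192, -469, -404) N/C.
E + v×B = (-192, -1060, 246) N/C.
F = q(E + v×B) = (1.602×10⁻¹⁹ C)·(-192, -1060, 246) = (-3.07×10⁻¹⁷, -1.70×10⁻¹⁶, 3.93×10⁻¹⁷) N.

F ≈ (-3.07×10⁻¹⁷, -1.70×10⁻¹⁶, 3.93×10⁻¹⁷) N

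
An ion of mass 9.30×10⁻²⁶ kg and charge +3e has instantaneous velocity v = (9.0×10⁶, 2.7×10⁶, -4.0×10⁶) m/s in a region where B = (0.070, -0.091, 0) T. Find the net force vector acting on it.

F ≈ (-1.75×10⁻¹³, -1.35×10⁻¹³, -4.84×10⁻¹³) N

v×B = (-3.64×10⁵, -2.80×10⁵, -1.01×10⁶) N/C.
F = q v×B = (4.806×10⁻¹⁹ C)·(-3.64×10⁵, -2.80×10⁵, -1.01×10⁶) = (-1.75×10⁻¹³, -1.35×10⁻¹³, -4.84×10⁻¹³) N.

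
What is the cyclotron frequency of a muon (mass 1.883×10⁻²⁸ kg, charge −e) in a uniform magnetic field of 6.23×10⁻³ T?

f ≈ 8.44×10⁵ Hz

f = |q|B/(2πm).
f = (1.602×10⁻¹⁹)(6.23×10⁻³)/(2π·1.883×10⁻²⁸) ≈ 8.44×10⁵ Hz.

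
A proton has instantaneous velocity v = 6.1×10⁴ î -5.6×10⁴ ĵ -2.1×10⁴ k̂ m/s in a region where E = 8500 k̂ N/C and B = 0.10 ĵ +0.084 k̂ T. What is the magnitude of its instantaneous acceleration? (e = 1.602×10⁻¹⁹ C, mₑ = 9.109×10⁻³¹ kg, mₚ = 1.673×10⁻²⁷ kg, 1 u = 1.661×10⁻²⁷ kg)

|a| ≈ 1.50×10¹² m/s²

v×B = (-2600, -5120, 6100) N/C.
E + v×B = (-2600, -5120, 1.46×10⁴) N/C.
F = q(E + v×B) = (1.602×10⁻¹⁹ C)·(-2600, -5120, 1.46×10⁴) = (-4.17×10⁻¹⁶, -8.21×10⁻¹⁶, 2.34×10⁻¹⁵) N.
|a| = |F|/m = 2.514×10⁻¹⁵/1.673×10⁻²⁷ ≈ 1.50×10¹² m/s².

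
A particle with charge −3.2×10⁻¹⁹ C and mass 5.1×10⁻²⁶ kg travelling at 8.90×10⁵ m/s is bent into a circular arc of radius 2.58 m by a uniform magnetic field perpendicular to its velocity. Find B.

B ≈ 0.0550 T

From |q|vB = mv²/r, B = mv/(|q|r).
B = (5.1×10⁻²⁶)(8.90×10⁵)/((3.2×10⁻¹⁹)(2.58)) ≈ 0.0550 T.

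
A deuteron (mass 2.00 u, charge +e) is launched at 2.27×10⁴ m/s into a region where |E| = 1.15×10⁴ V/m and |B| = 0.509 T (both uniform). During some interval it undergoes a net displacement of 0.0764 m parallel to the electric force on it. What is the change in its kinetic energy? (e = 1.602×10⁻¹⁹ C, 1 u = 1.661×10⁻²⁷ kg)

ΔKE ≈ 1.41×10⁻¹⁶ J

The magnetic force is always ⟂ v and does no work; only the electric force changes KE.
ΔKE = F_E · d = |q|E d = (1.602×10⁻¹⁹)(1.15×10⁴)(0.0764) ≈ 1.41×10⁻¹⁶ J.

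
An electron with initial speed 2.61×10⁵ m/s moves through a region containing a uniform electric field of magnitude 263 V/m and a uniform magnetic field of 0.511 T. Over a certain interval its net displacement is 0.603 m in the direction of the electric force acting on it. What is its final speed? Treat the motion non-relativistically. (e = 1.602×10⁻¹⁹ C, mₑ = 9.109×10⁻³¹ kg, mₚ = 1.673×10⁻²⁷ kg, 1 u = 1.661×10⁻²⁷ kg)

B does no work; ΔKE = |q|E d.
½mv_f² = ½mv₀² + |q|Ed = ½(9.109×10⁻³¹)(2.61×10⁵)² + (1.602×10⁻¹⁹)(263)(0.603) ≈ 3.103×10⁻²⁰ J + 2.541×10⁻¹⁷ J ≈ 2.544×10⁻¹⁷ J.
v_f = √(2·2.544×10⁻¹⁷/9.109×10⁻³¹) ≈ 7.47×10⁶ m/s.

v_f ≈ 7.47×10⁶ m/s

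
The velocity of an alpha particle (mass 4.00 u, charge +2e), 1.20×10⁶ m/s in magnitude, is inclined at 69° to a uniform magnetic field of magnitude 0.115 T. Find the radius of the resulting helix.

v⊥ = v sinθ = 1.20×10⁶·sin69° ≈ 1.120×10⁶ m/s.
r = m v⊥/(|q|B) = (6.644×10⁻²⁷)(1.120×10⁶)/((3.204×10⁻¹⁹)(0.115)) ≈ 0.202 m.

r ≈ 0.202 m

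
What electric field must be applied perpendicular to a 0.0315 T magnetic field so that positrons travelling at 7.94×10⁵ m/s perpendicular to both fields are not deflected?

E = 2.50×10⁴ V/m

For straight-line motion qE = qvB, so E = vB.
E = 7.94×10⁵ × 0.0315 = 2.50×10⁴ V/m.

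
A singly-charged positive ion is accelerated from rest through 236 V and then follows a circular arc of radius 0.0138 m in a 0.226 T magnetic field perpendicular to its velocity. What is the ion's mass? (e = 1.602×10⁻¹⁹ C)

m ≈ 3.30×10⁻²⁷ kg

Combine |q|V = ½mv² and r = mv/(|q|B): eliminate v to get m = qB²r²/(2V).
m = (1.602×10⁻¹⁹)(0.226)²(0.0138)²/(2·236) ≈ 3.30×10⁻²⁷ kg.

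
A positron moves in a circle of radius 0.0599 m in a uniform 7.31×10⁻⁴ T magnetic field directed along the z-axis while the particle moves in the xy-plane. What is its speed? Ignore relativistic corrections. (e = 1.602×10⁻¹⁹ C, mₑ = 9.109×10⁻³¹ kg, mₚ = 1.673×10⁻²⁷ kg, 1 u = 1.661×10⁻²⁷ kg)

From |q|vB = mv²/r, v = |q|Br/m.
v = (1.602×10⁻¹⁹)(7.31×10⁻⁴)(0.0599)/9.109×10⁻³¹ ≈ 7.70×10⁶ m/s.

v ≈ 7.70×10⁶ m/s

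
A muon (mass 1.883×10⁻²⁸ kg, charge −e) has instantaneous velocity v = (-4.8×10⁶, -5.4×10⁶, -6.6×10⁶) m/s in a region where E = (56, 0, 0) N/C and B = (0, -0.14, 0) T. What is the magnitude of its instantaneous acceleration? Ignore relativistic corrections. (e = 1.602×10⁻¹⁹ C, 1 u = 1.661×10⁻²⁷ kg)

|a| ≈ 9.72×10¹⁴ m/s²

v×B = (-9.24×10⁵, 0, 6.72×10⁵) N/C.
E + v×B = (-9.24×10⁵, 0, 6.72×10⁵) N/C.
F = q(E + v×B) = (−1.602×10⁻¹⁹ C)·(-9.24×10⁵, 0, 6.72×10⁵) = (1.48×10⁻¹³, 0, -1.08×10⁻¹³) N.
|a| = |F|/m = 1.830×10⁻¹³/1.883×10⁻²⁸ ≈ 9.72×10¹⁴ m/s².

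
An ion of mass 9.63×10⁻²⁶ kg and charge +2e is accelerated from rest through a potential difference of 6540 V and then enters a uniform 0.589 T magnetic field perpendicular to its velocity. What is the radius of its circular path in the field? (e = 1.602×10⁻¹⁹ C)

Acceleration: |q|V = ½mv² ⇒ v = √(2|q|V/m) = √(2·3.204×10⁻¹⁹·6540/9.63×10⁻²⁶) ≈ 2.086×10⁵ m/s.
In the field: r = mv/(|q|B) = (9.63×10⁻²⁶)(2.086×10⁵)/((3.204×10⁻¹⁹)(0.589)) ≈ 0.106 m.

r ≈ 0.106 m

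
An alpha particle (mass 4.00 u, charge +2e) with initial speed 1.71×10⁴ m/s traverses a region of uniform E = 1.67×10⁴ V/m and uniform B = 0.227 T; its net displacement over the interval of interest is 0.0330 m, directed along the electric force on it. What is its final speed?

B does no work; ΔKE = |q|E d.
½mv_f² = ½mv₀² + |q|Ed = ½(6.644×10⁻²⁷)(1.71×10⁴)² + (3.204×10⁻¹⁹)(1.67×10⁴)(0.0330) ≈ 9.714×10⁻¹⁹ J + 1.766×10⁻¹⁶ J ≈ 1.775×10⁻¹⁶ J.
v_f = √(2·1.775×10⁻¹⁶/6.644×10⁻²⁷) ≈ 2.31×10⁵ m/s.

v_f ≈ 2.31×10⁵ m/s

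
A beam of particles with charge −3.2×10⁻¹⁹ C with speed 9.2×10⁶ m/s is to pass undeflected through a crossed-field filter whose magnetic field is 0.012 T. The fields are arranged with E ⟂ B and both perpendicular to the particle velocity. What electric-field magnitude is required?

E = 1.1×10⁵ V/m

For straight-line motion qE = qvB, so E = vB.
E = 9.2×10⁶ × 0.012 = 1.1×10⁵ V/m.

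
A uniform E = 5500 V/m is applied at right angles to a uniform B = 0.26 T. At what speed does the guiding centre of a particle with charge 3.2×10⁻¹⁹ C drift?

v_d ≈ 2.1×10⁴ m/s

The steady drift has the magnetic force balancing the electric force, so v_d = E/B.
v_d = 5500/0.26 = 2.1×10⁴ m/s.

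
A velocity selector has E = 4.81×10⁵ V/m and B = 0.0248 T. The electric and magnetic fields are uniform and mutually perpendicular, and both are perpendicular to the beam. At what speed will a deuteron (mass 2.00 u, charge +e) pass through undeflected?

Zero net Lorentz force requires |qE| = |q v×B|, i.e. E = vB.
v = E/B = 4.81×10⁵/0.0248 = 1.94×10⁷ m/s.

v = 1.94×10⁷ m/s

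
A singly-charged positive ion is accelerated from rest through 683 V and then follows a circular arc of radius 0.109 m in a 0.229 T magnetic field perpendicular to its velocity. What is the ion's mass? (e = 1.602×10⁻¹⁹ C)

Combine |q|V = ½mv² and r = mv/(|q|B): eliminate v to get m = qB²r²/(2V).
m = (1.602×10⁻¹⁹)(0.229)²(0.109)²/(2·683) ≈ 7.31×10⁻²⁶ kg.

m ≈ 7.31×10⁻²⁶ kg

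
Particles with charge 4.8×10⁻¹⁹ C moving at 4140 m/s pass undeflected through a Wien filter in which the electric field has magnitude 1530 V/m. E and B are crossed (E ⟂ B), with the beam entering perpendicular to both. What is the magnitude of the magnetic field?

Balance of forces in the selector: qE = qvB ⇒ B = E/v.
B = 1530/4140 = 0.370 T.

B = 0.370 T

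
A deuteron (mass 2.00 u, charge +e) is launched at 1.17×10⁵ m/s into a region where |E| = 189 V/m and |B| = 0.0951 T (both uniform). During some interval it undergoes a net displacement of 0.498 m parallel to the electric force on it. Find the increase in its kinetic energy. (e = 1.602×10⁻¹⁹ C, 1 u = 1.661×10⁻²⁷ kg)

ΔKE ≈ 1.51×10⁻¹⁷ J

The magnetic force is always ⟂ v and does no work; only the electric force changes KE.
ΔKE = F_E · d = |q|E d = (1.602×10⁻¹⁹)(189)(0.498) ≈ 1.51×10⁻¹⁷ J.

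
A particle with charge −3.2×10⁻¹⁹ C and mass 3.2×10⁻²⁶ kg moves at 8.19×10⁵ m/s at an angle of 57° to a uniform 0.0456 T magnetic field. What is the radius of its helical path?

v⊥ = v sinθ = 8.19×10⁵·sin57° ≈ 6.869×10⁵ m/s.
r = m v⊥/(|q|B) = (3.2×10⁻²⁶)(6.869×10⁵)/((3.2×10⁻¹⁹)(0.0456)) ≈ 1.51 m.

r ≈ 1.51 m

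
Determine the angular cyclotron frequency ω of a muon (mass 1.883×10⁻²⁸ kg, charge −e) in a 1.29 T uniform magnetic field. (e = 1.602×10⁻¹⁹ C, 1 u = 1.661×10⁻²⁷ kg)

ω = |q|B/m.
ω = (1.602×10⁻¹⁹)(1.29)/1.883×10⁻²⁸ ≈ 1.10×10⁹ rad/s.

ω ≈ 1.10×10⁹ rad/s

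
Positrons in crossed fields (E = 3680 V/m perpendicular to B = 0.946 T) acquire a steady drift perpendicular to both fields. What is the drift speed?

v_d ≈ 3890 m/s

In crossed fields the guiding centre drifts at v_d = |E×B|/B² = E/B, independent of charge and mass.
v_d = 3680/0.946 = 3890 m/s.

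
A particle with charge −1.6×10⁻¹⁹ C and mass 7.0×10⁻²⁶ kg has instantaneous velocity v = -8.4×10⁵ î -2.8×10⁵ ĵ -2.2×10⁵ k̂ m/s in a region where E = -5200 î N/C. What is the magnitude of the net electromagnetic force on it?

|F| ≈ 8.32×10⁻¹⁶ N

Only an electric field acts, so F = qE = (−1.6×10⁻¹⁹ C)·(-5200, 0, 0) = (8.32×10⁻¹⁶, 0, 0) N.
|F| = 8.32×10⁻¹⁶ N.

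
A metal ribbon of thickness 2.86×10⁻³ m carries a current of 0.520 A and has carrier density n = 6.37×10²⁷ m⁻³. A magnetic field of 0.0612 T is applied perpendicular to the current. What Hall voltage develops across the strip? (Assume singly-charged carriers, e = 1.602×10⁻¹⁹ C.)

V_H = IB/(n e t).
V_H = (0.520)(0.0612)/((6.37×10²⁷)(1.602×10⁻¹⁹)(2.86×10⁻³)) ≈ 1.09×10⁻⁸ V.

V_H ≈ 1.09×10⁻⁸ V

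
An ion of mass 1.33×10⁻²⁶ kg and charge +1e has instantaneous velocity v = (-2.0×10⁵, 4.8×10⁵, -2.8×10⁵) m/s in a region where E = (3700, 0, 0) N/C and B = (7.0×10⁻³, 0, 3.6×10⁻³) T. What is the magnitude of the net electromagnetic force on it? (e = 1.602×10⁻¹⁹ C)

v×B = (1730, -1240, -3360) N/C.
E + v×B = (5430, -1240, -3360) N/C.
F = q(E + v×B) = (1.602×10⁻¹⁹ C)·(5430, -1240, -3360) = (8.70×10⁻¹⁶, -1.99×10⁻¹⁶, -5.38×10⁻¹⁶) N.
|F| = 1.04×10⁻¹⁵ N.

|F| ≈ 1.04×10⁻¹⁵ N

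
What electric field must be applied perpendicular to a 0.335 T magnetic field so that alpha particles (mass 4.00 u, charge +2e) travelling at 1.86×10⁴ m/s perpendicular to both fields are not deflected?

E = 6230 V/m

For straight-line motion qE = qvB, so E = vB.
E = 1.86×10⁴ × 0.335 = 6230 V/m.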